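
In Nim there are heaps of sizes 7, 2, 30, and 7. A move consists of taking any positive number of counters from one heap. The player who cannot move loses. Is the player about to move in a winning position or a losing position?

Compute the nim-sum pairwise:
7 XOR 2 = 5
5 XOR 30 = 27
27 XOR 7 = 28
The nim-sum is 28 ≠ 0, so this is an N-position: the player to move can win.

Winning position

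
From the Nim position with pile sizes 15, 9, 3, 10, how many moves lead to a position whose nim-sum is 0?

3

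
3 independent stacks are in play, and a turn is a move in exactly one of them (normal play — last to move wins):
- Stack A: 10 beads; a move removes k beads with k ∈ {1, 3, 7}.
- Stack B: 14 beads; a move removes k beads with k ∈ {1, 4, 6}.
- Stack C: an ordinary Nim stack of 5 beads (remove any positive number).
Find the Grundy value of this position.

Build the Grundy sequence for stack A with g(k) = mex{g(k−s) : s ∈ {1, 3, 7}, s ≤ k}:
g(0) = mex{} = 0
g(1) = mex{0} = 1
g(2) = mex{1} = 0
g(3) = mex{0} = 1
g(4) = mex{1} = 0
g(5) = mex{0} = 1
g(6) = mex{1} = 0
g(7) = mex{0} = 1
g(8) = mex{1} = 0
g(9) = mex{0} = 1
g(10) = mex{1} = 0
So g(10) = 0.
For stack B, compute g(0), g(1), … with moves {1, 4, 6}:
k:     0  1  2  3  4  5  6  7  8  9 10 11 12 13 14
g(k):  0  1  0  1  2  0  1  0  1  2  0  1  0  1  2
So g(14) = 2.
Stack C is a plain Nim stack of size 5, so its Grundy value is 5.
By the Sprague-Grundy theorem, the Grundy value of a sum of independent games is the XOR of the component values.
Combined value = 0 ⊕ 2 ⊕ 5 = 7.

7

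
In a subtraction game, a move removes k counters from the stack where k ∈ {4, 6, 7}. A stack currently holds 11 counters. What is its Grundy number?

0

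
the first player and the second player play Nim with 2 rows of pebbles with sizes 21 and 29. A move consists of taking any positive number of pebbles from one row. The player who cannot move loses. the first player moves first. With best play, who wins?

In binary:
  10101  (21)
  11101  (29)
  -----
  01000  (8)
The nim-sum is 8 ≠ 0, so this is an N-position: the player to move can win; the first player has a winning move.

the first player wins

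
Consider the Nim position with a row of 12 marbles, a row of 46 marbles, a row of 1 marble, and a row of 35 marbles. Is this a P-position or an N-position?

P-position

Compute the nim-sum pairwise:
12 ⊕ 46 = 34
34 ⊕ 1 = 35
35 ⊕ 35 = 0
The nim-sum is 0, so this is a P-position: the player to move is in a losing position under optimal play.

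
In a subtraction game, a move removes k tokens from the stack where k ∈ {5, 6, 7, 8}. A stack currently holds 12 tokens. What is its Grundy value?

Build the Grundy sequence with g(k) = mex{g(k−s) : s ∈ {5, 6, 7, 8}, s ≤ k}:
g(0) = mex{} = 0
g(1) = mex{} = 0
g(2) = mex{} = 0
g(3) = mex{} = 0
g(4) = mex{} = 0
g(5) = mex{0} = 1
g(6) = mex{0} = 1
g(7) = mex{0} = 1
g(8) = mex{0} = 1
g(9) = mex{0} = 1
g(10) = mex{0,1} = 2
g(11) = mex{0,1} = 2
g(12) = mex{0,1} = 2
So g(12) = 2.

2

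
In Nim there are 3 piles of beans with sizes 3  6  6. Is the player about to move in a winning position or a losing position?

Winning position

Compute the nim-sum pairwise:
3 ^ 6 = 5
5 ^ 6 = 3
The nim-sum is 3 ≠ 0, so this is an N-position: the player to move can win.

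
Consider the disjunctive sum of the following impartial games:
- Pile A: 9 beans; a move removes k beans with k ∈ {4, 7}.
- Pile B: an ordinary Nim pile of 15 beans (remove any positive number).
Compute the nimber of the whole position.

13

Build the Grundy sequence for pile A with g(k) = mex{g(k−s) : s ∈ {4, 7}, s ≤ k}:
k:     0  1  2  3  4  5  6  7  8  9
g(k):  0  0  0  0  1  1  1  1  2  2
So g(9) = 2.
Pile B is a plain Nim pile of size 15, so its Grundy value is 15.
By the Sprague-Grundy theorem, the Grundy value of a sum of independent games is the XOR of the component values.
Combined value = 2 ⊕ 15 = 13.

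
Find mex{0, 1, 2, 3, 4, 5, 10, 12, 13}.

The values 0, 1, 2, 3, 4, 5 are all present; 6 is the first non-negative integer missing from the set.

6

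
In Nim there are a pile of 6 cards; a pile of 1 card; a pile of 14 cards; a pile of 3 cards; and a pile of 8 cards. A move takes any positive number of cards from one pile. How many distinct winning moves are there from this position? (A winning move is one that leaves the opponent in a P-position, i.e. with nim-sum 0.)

In binary:
  0110  (6)
  0001  (1)
  1110  (14)
  0011  (3)
  1000  (8)
  ----
  0010  (2)
The overall nim-sum is X = 2. A pile of size p has a winning move iff p XOR X < p (reduce it to p XOR X).
  6: 6 XOR 2 = 4 < 6 — winning move (to 4).
  1: 1 XOR 2 = 3 ≥ 1 — no move.
  14: 14 XOR 2 = 12 < 14 — winning move (to 12).
  3: 3 XOR 2 = 1 < 3 — winning move (to 1).
  8: 8 XOR 2 = 10 ≥ 8 — no move.
That gives 3 winning moves.

3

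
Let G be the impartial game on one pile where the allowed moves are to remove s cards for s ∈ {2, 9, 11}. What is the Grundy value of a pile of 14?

3

Build the Grundy sequence with g(k) = mex{g(k−s) : s ∈ {2, 9, 11}, s ≤ k}:
g(0) = mex{} = 0
g(1) = mex{} = 0
g(2) = mex{0} = 1
g(3) = mex{0} = 1
g(4) = mex{1} = 0
g(5) = mex{1} = 0
g(6) = mex{0} = 1
g(7) = mex{0} = 1
g(8) = mex{1} = 0
g(9) = mex{0,1} = 2
g(10) = mex{0} = 1
g(11) = mex{0,1,2} = 3
g(12) = mex{0,1} = 2
g(13) = mex{0,1,3} = 2
g(14) = mex{0,1,2} = 3
So g(14) = 3.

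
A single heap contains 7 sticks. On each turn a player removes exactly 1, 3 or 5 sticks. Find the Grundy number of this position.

Build the Grundy sequence with g(k) = mex{g(k−s) : s ∈ {1, 3, 5}, s ≤ k}:
g(0) = mex{} = 0
g(1) = mex{0} = 1
g(2) = mex{1} = 0
g(3) = mex{0} = 1
g(4) = mex{1} = 0
g(5) = mex{0} = 1
g(6) = mex{1} = 0
g(7) = mex{0} = 1
So g(7) = 1.

1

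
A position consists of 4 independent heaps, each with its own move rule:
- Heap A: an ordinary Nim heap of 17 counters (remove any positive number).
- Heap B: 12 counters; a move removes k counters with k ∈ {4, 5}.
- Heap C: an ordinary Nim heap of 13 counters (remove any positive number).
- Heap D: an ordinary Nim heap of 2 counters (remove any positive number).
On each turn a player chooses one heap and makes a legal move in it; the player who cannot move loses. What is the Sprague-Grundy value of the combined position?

30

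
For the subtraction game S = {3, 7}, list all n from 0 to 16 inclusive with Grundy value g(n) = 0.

0, 1, 2, 6, 10, 11, 12, 16

Grundy values for subtraction set {3, 7}:
k:     0  1  2  3  4  5  6  7  8  9 10 11 12 13 14 15 16
g(k):  0  0  0  1  1  1  0  2  2  1  0  0  0  1  1  1  0
The P-positions (g = 0) in 0..16 are 0, 1, 2, 6, 10, 11, 12, 16.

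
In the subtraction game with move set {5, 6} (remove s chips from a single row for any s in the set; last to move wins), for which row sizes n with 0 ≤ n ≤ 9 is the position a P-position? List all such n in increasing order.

0, 1, 2, 3, 4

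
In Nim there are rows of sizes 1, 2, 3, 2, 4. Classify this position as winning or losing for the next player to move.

Write each in binary and XOR column by column:
  001  (1)
  010  (2)
  011  (3)
  010  (2)
  100  (4)
  ---
  110  (6)
The nim-sum is 6 ≠ 0, so this is an N-position: the player to move can win.

Winning position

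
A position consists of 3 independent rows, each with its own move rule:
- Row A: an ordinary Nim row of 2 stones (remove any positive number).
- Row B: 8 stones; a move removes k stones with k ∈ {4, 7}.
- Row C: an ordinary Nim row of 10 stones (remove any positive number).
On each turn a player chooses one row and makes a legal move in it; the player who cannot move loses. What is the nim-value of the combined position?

10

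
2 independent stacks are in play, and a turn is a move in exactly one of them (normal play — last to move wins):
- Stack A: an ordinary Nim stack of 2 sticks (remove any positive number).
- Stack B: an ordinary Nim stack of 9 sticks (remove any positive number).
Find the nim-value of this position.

11

Stack A is a plain Nim stack of size 2, so its Grundy value is 2.
Stack B is a plain Nim stack of size 9, so its Grundy value is 9.
The value of a disjunctive sum is the nim-sum of the parts.
Combined value = 2 ⊕ 9 = 11.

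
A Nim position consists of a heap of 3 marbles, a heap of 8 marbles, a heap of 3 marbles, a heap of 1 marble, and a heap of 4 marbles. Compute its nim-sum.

13

Nim-sum: 3 ^ 8 ^ 3 ^ 1 ^ 4 = 13.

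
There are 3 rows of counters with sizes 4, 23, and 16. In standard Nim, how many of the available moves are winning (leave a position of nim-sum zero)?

1

Write each in binary and XOR column by column:
  00100  (4)
  10111  (23)
  10000  (16)
  -----
  00011  (3)
The overall nim-sum is X = 3. A row of size p has a winning move iff p XOR X < p (reduce it to p XOR X).
  4: 4 XOR 3 = 7 ≥ 4 — no move.
  23: 23 XOR 3 = 20 < 23 — winning move (to 20).
  16: 16 XOR 3 = 19 ≥ 16 — no move.
That gives 1 winning move.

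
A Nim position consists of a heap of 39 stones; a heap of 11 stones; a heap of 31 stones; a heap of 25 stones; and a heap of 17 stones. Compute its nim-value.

59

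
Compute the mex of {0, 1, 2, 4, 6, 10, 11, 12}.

3

The values 0, 1, 2 are all present; 3 is the first non-negative integer missing from the set.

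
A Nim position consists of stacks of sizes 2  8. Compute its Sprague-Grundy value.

10

Write each in binary and XOR column by column:
  0010  (2)
  1000  (8)
  ----
  1010  (10)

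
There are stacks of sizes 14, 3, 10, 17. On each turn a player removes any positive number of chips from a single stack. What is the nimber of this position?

In binary:
  01110  (14)
  00011  (3)
  01010  (10)
  10001  (17)
  -----
  10110  (22)

22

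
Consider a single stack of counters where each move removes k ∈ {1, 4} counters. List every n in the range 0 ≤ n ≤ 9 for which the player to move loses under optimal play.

Compute g(0), g(1), … for moves {1, 4}:
g(0) = mex{} = 0
g(1) = mex{0} = 1
g(2) = mex{1} = 0
g(3) = mex{0} = 1
g(4) = mex{0,1} = 2
g(5) = mex{1,2} = 0
g(6) = mex{0} = 1
g(7) = mex{1} = 0
g(8) = mex{0,2} = 1
g(9) = mex{0,1} = 2
The P-positions (g = 0) in 0..9 are 0, 2, 5, 7.

0, 2, 5, 7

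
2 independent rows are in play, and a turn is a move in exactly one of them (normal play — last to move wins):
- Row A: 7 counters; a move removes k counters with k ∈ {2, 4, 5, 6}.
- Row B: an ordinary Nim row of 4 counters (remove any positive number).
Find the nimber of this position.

7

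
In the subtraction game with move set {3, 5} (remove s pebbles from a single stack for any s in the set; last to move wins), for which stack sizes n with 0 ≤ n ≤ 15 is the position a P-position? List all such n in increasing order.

0, 1, 2, 8, 9, 10

Grundy values for subtraction set {3, 5}:
k:     0  1  2  3  4  5  6  7  8  9 10 11 12 13 14 15
g(k):  0  0  0  1  1  1  2  2  0  0  0  1  1  1  2  2
The P-positions (g = 0) in 0..15 are 0, 1, 2, 8, 9, 10.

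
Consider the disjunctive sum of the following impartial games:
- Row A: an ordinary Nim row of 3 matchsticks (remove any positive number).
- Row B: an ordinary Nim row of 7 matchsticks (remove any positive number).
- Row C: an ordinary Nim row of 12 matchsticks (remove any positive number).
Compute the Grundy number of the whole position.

8

Row A is a plain Nim row of size 3, so its Grundy value is 3.
Row B is a plain Nim row of size 7, so its Grundy value is 7.
Row C is a plain Nim row of size 12, so its Grundy value is 12.
By the Sprague-Grundy theorem, the Grundy value of a sum of independent games is the XOR of the component values.
Combined value = 3 ⊕ 7 ⊕ 12 = 8.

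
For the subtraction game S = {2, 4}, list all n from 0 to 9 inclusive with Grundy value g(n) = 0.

0, 1, 6, 7

Build the Grundy sequence with g(k) = mex{g(k−s) : s ∈ {2, 4}, s ≤ k}:
g(0) = mex{} = 0
g(1) = mex{} = 0
g(2) = mex{0} = 1
g(3) = mex{0} = 1
g(4) = mex{0,1} = 2
g(5) = mex{0,1} = 2
g(6) = mex{1,2} = 0
g(7) = mex{1,2} = 0
g(8) = mex{0,2} = 1
g(9) = mex{0,2} = 1
The P-positions (g = 0) in 0..9 are 0, 1, 6, 7.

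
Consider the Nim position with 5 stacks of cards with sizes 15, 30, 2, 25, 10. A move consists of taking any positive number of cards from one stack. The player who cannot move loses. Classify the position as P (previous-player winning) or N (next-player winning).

P-position

Compute the nim-sum pairwise:
15 ^ 30 = 17
17 ^ 2 = 19
19 ^ 25 = 10
10 ^ 10 = 0
The nim-sum is 0, so this is a P-position: the player to move is in a losing position under optimal play.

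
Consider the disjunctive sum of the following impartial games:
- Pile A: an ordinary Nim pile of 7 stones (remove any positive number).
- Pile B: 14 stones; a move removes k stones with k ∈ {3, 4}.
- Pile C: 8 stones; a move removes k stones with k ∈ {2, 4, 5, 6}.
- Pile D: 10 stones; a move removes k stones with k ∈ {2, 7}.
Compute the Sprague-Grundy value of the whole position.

7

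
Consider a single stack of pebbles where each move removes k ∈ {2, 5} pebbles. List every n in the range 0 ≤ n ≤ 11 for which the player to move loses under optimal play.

0, 1, 4, 7, 8, 11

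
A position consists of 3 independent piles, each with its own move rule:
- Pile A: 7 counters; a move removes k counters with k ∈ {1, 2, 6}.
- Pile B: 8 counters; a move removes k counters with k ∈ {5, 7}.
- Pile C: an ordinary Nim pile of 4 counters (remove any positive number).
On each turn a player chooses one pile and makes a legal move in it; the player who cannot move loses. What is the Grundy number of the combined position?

5

Build the Grundy sequence for pile A with g(k) = mex{g(k−s) : s ∈ {1, 2, 6}, s ≤ k}:
g(0) = mex{} = 0
g(1) = mex{0} = 1
g(2) = mex{0,1} = 2
g(3) = mex{1,2} = 0
g(4) = mex{0,2} = 1
g(5) = mex{0,1} = 2
g(6) = mex{0,1,2} = 3
g(7) = mex{1,2,3} = 0
So g(7) = 0.
Build the Grundy sequence for pile B with g(k) = mex{g(k−s) : s ∈ {5, 7}, s ≤ k}:
k:     0  1  2  3  4  5  6  7  8
g(k):  0  0  0  0  0  1  1  1  1
So g(8) = 1.
Pile C is a plain Nim pile of size 4, so its Grundy value is 4.
The value of a disjunctive sum is the nim-sum of the parts.
Combined value = 0 ⊕ 1 ⊕ 4 = 5.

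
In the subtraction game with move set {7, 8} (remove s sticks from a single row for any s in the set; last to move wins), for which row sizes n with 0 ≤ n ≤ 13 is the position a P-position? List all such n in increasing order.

0, 1, 2, 3, 4, 5, 6

Build the Grundy sequence with g(k) = mex{g(k−s) : s ∈ {7, 8}, s ≤ k}:
g(0) = mex{} = 0
g(1) = mex{} = 0
g(2) = mex{} = 0
g(3) = mex{} = 0
g(4) = mex{} = 0
g(5) = mex{} = 0
g(6) = mex{} = 0
g(7) = mex{0} = 1
g(8) = mex{0} = 1
g(9) = mex{0} = 1
g(10) = mex{0} = 1
g(11) = mex{0} = 1
g(12) = mex{0} = 1
g(13) = mex{0} = 1
The P-positions (g = 0) in 0..13 are 0, 1, 2, 3, 4, 5, 6.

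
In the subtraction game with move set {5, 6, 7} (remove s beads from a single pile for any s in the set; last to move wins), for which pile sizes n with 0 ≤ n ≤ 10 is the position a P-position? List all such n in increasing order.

0, 1, 2, 3, 4

Grundy values for subtraction set {5, 6, 7}:
g(0) = mex{} = 0
g(1) = mex{} = 0
g(2) = mex{} = 0
g(3) = mex{} = 0
g(4) = mex{} = 0
g(5) = mex{0} = 1
g(6) = mex{0} = 1
g(7) = mex{0} = 1
g(8) = mex{0} = 1
g(9) = mex{0} = 1
g(10) = mex{0,1} = 2
The P-positions (g = 0) in 0..10 are 0, 1, 2, 3, 4.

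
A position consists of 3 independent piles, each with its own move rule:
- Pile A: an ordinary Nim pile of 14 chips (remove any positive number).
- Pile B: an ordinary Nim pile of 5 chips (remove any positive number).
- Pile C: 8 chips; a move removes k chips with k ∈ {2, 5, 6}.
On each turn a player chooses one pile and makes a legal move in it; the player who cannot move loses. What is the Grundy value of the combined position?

Pile A is a plain Nim pile of size 14, so its Grundy value is 14.
Pile B is a plain Nim pile of size 5, so its Grundy value is 5.
Grundy values for pile C (subtraction set {2, 5, 6}):
k:     0  1  2  3  4  5  6  7  8
g(k):  0  0  1  1  0  2  1  3  0
So g(8) = 0.
By the Sprague-Grundy theorem, the Grundy value of a sum of independent games is the XOR of the component values.
Combined value = 14 XOR 5 XOR 0 = 11.

11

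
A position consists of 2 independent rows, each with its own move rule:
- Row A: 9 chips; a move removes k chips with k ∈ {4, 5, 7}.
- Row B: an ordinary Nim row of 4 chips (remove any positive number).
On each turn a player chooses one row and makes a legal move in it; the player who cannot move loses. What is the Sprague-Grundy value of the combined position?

Build the Grundy sequence for row A with g(k) = mex{g(k−s) : s ∈ {4, 5, 7}, s ≤ k}:
k:     0  1  2  3  4  5  6  7  8  9
g(k):  0  0  0  0  1  1  1  1  2  2
So g(9) = 2.
Row B is a plain Nim row of size 4, so its Grundy value is 4.
By the Sprague-Grundy theorem, the Grundy value of a sum of independent games is the XOR of the component values.
Combined value = 2 XOR 4 = 6.

6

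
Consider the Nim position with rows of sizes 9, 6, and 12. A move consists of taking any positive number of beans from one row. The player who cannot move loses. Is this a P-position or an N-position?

Write each in binary and XOR column by column:
  1001  (9)
  0110  (6)
  1100  (12)
  ----
  0011  (3)
The nim-sum is 3 ≠ 0, so this is an N-position: the player to move can win.

N-position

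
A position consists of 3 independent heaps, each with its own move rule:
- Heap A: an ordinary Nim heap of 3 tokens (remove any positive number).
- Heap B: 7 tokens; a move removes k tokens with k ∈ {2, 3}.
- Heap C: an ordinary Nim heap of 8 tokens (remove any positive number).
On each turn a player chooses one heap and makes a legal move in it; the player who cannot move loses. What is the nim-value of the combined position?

10

Heap A is a plain Nim heap of size 3, so its Grundy value is 3.
Grundy values for heap B (subtraction set {2, 3}):
g(0) = mex{} = 0
g(1) = mex{} = 0
g(2) = mex{0} = 1
g(3) = mex{0} = 1
g(4) = mex{0,1} = 2
g(5) = mex{1} = 0
g(6) = mex{1,2} = 0
g(7) = mex{0,2} = 1
So g(7) = 1.
Heap C is a plain Nim heap of size 8, so its Grundy value is 8.
By the Sprague-Grundy theorem, the Grundy value of a sum of independent games is the XOR of the component values.
Combined value = 3 ⊕ 1 ⊕ 8 = 10.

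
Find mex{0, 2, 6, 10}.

1

0 is in the set but 1 is not, so the mex is 1.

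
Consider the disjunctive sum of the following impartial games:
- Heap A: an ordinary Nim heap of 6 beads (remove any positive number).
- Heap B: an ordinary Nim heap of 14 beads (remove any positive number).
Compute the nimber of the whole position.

Heap A is a plain Nim heap of size 6, so its Grundy value is 6.
Heap B is a plain Nim heap of size 14, so its Grundy value is 14.
By the Sprague-Grundy theorem, the Grundy value of a sum of independent games is the XOR of the component values.
Combined value = 6 ⊕ 14 = 8.

8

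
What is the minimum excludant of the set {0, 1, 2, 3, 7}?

4

The values 0, 1, 2, 3 are all present; 4 is the first non-negative integer missing from the set.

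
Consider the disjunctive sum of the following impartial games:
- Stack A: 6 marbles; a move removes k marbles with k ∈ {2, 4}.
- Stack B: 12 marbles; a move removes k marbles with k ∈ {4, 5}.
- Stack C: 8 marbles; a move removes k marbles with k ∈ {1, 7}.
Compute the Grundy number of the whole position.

0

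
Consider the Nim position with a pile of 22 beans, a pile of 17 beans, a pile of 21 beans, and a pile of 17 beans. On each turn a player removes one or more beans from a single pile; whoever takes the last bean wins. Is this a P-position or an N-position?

N-position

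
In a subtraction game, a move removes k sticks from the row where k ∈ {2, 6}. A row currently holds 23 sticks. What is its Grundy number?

1

Build the Grundy sequence with g(k) = mex{g(k−s) : s ∈ {2, 6}, s ≤ k}:
k:     0  1  2  3  4  5  6  7  8  9 10 11 12 13 14 15 16 17 18 19 20 21 22 23
g(k):  0  0  1  1  0  0  1  1  0  0  1  1  0  0  1  1  0  0  1  1  0  0  1  1
So g(23) = 1.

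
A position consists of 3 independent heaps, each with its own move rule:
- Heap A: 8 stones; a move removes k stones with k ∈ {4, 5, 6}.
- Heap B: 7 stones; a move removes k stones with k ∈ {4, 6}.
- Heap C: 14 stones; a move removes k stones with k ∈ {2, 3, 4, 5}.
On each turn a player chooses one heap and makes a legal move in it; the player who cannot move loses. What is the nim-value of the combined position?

3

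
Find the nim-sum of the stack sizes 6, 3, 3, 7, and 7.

Nim-sum: 6 ⊕ 3 ⊕ 3 ⊕ 7 ⊕ 7 = 6.

6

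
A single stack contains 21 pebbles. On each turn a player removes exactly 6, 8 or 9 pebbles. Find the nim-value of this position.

1

Compute g(0), g(1), … for moves {6, 8, 9}:
k:     0  1  2  3  4  5  6  7  8  9 10 11 12 13 14 15 16 17 18 19 20 21
g(k):  0  0  0  0  0  0  1  1  1  1  1  1  2  2  2  0  0  0  0  0  0  1
So g(21) = 1.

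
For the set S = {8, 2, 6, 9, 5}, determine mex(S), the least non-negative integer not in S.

0 is not in the set, so the mex is 0.

0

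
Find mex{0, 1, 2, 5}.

3

The values 0, 1, 2 are all present; 3 is the first non-negative integer missing from the set.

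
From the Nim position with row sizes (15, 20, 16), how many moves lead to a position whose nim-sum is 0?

Nim-sum: 15 ⊕ 20 ⊕ 16 = 11.
The overall nim-sum is X = 11. A row of size p has a winning move iff p XOR X < p (reduce it to p XOR X).
  15: 15 XOR 11 = 4 < 15 — winning move (to 4).
  20: 20 XOR 11 = 31 ≥ 20 — no move.
  16: 16 XOR 11 = 27 ≥ 16 — no move.
That gives 1 winning move.

1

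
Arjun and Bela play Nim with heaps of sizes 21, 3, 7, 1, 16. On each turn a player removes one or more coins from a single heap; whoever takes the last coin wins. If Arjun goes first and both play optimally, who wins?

Write each in binary and XOR column by column:
  10101  (21)
  00011  (3)
  00111  (7)
  00001  (1)
  10000  (16)
  -----
  00000  (0)
The nim-sum is 0, so this is a P-position: the player to move is in a losing position under optimal play; Arjun is about to move from it and so loses — Bela wins.

Bela wins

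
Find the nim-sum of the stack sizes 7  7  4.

4

Compute the nim-sum pairwise:
7 ⊕ 7 = 0
0 ⊕ 4 = 4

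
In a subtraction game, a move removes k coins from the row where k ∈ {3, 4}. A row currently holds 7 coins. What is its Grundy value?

Build the Grundy sequence with g(k) = mex{g(k−s) : s ∈ {3, 4}, s ≤ k}:
k:     0  1  2  3  4  5  6  7
g(k):  0  0  0  1  1  1  2  0
So g(7) = 0.

0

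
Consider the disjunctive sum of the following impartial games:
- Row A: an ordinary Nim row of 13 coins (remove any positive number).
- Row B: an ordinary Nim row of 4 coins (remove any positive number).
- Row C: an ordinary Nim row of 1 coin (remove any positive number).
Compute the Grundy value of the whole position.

8

Row A is a plain Nim row of size 13, so its Grundy value is 13.
Row B is a plain Nim row of size 4, so its Grundy value is 4.
Row C is a plain Nim row of size 1, so its Grundy value is 1.
By the Sprague-Grundy theorem, the Grundy value of a sum of independent games is the XOR of the component values.
Combined value = 13 ⊕ 4 ⊕ 1 = 8.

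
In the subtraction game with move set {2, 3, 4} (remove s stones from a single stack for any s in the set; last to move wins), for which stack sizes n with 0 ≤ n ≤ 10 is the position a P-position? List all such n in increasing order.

Grundy values for subtraction set {2, 3, 4}:
k:     0  1  2  3  4  5  6  7  8  9 10
g(k):  0  0  1  1  2  2  0  0  1  1  2
The P-positions (g = 0) in 0..10 are 0, 1, 6, 7.

0, 1, 6, 7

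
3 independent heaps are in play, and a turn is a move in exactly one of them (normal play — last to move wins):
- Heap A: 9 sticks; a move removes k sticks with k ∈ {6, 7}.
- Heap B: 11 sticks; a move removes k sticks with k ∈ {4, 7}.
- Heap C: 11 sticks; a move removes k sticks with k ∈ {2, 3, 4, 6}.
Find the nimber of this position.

Build the Grundy sequence for heap A with g(k) = mex{g(k−s) : s ∈ {6, 7}, s ≤ k}:
k:     0  1  2  3  4  5  6  7  8  9
g(k):  0  0  0  0  0  0  1  1  1  1
So g(9) = 1.
For heap B, compute g(0), g(1), … with moves {4, 7}:
g(0) = mex{} = 0
g(1) = mex{} = 0
g(2) = mex{} = 0
g(3) = mex{} = 0
g(4) = mex{0} = 1
g(5) = mex{0} = 1
g(6) = mex{0} = 1
g(7) = mex{0} = 1
g(8) = mex{0,1} = 2
g(9) = mex{0,1} = 2
g(10) = mex{0,1} = 2
g(11) = mex{1} = 0
So g(11) = 0.
For heap C, compute g(0), g(1), … with moves {2, 3, 4, 6}:
g(0) = mex{} = 0
g(1) = mex{} = 0
g(2) = mex{0} = 1
g(3) = mex{0} = 1
g(4) = mex{0,1} = 2
g(5) = mex{0,1} = 2
g(6) = mex{0,1,2} = 3
g(7) = mex{0,1,2} = 3
g(8) = mex{1,2,3} = 0
g(9) = mex{1,2,3} = 0
g(10) = mex{0,2,3} = 1
g(11) = mex{0,2,3} = 1
So g(11) = 1.
By the Sprague-Grundy theorem, the Grundy value of a sum of independent games is the XOR of the component values.
Combined value = 1 ⊕ 0 ⊕ 1 = 0.

0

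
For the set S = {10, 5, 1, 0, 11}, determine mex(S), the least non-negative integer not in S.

The values 0, 1 are all present; 2 is the first non-negative integer missing from the set.

2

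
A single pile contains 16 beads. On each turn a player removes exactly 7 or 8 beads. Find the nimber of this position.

Grundy values for subtraction set {7, 8}:
k:     0  1  2  3  4  5  6  7  8  9 10 11 12 13 14 15 16
g(k):  0  0  0  0  0  0  0  1  1  1  1  1  1  1  2  0  0
So g(16) = 0.

0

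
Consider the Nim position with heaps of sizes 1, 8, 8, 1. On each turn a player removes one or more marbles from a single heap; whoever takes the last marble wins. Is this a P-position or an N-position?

P-position

Nim-sum: 1 XOR 8 XOR 8 XOR 1 = 0.
The nim-sum is 0, so this is a P-position: the player to move is in a losing position under optimal play.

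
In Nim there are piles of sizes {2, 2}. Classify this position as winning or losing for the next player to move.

Nim-sum: 2 ⊕ 2 = 0.
The nim-sum is 0, so this is a P-position: the player to move is in a losing position under optimal play.

Losing position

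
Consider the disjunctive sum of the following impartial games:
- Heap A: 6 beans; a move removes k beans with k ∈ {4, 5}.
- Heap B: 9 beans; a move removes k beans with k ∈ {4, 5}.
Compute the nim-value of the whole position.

1

Build the Grundy sequence for heap A with g(k) = mex{g(k−s) : s ∈ {4, 5}, s ≤ k}:
g(0) = mex{} = 0
g(1) = mex{} = 0
g(2) = mex{} = 0
g(3) = mex{} = 0
g(4) = mex{0} = 1
g(5) = mex{0} = 1
g(6) = mex{0} = 1
So g(6) = 1.
Grundy values for heap B (subtraction set {4, 5}):
k:     0  1  2  3  4  5  6  7  8  9
g(k):  0  0  0  0  1  1  1  1  2  0
So g(9) = 0.
By the Sprague-Grundy theorem, the Grundy value of a sum of independent games is the XOR of the component values.
Combined value = 1 XOR 0 = 1.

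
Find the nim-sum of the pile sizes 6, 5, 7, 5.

1

Nim-sum: 6 ⊕ 5 ⊕ 7 ⊕ 5 = 1.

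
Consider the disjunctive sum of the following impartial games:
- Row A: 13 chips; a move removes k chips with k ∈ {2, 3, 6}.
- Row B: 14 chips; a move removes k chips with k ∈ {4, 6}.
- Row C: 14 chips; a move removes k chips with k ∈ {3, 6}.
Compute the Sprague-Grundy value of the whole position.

2

Grundy values for row A (subtraction set {2, 3, 6}):
k:     0  1  2  3  4  5  6  7  8  9 10 11 12 13
g(k):  0  0  1  1  2  0  3  1  2  0  0  1  1  2
So g(13) = 2.
Build the Grundy sequence for row B with g(k) = mex{g(k−s) : s ∈ {4, 6}, s ≤ k}:
k:     0  1  2  3  4  5  6  7  8  9 10 11 12 13 14
g(k):  0  0  0  0  1  1  1  1  2  2  0  0  0  0  1
So g(14) = 1.
Build the Grundy sequence for row C with g(k) = mex{g(k−s) : s ∈ {3, 6}, s ≤ k}:
g(0) = mex{} = 0
g(1) = mex{} = 0
g(2) = mex{} = 0
g(3) = mex{0} = 1
g(4) = mex{0} = 1
g(5) = mex{0} = 1
g(6) = mex{0,1} = 2
g(7) = mex{0,1} = 2
g(8) = mex{0,1} = 2
g(9) = mex{1,2} = 0
g(10) = mex{1,2} = 0
g(11) = mex{1,2} = 0
g(12) = mex{0,2} = 1
g(13) = mex{0,2} = 1
g(14) = mex{0,2} = 1
So g(14) = 1.
The value of a disjunctive sum is the nim-sum of the parts.
Combined value = 2 XOR 1 XOR 1 = 2.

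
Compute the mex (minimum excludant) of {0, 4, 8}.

1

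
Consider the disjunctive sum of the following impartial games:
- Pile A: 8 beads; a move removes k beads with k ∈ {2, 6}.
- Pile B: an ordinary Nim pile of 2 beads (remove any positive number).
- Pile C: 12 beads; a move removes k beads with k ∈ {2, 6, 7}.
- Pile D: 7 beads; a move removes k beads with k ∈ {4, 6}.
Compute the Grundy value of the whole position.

1

Grundy values for pile A (subtraction set {2, 6}):
k:     0  1  2  3  4  5  6  7  8
g(k):  0  0  1  1  0  0  1  1  0
So g(8) = 0.
Pile B is a plain Nim pile of size 2, so its Grundy value is 2.
For pile C, compute g(0), g(1), … with moves {2, 6, 7}:
k:     0  1  2  3  4  5  6  7  8  9 10 11 12
g(k):  0  0  1  1  0  0  1  1  2  0  3  1  2
So g(12) = 2.
Grundy values for pile D (subtraction set {4, 6}):
k:     0  1  2  3  4  5  6  7
g(k):  0  0  0  0  1  1  1  1
So g(7) = 1.
By the Sprague-Grundy theorem, the Grundy value of a sum of independent games is the XOR of the component values.
Combined value = 0 ⊕ 2 ⊕ 2 ⊕ 1 = 1.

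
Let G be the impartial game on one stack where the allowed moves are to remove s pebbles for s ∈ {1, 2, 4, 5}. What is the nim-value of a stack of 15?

0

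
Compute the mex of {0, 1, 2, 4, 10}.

3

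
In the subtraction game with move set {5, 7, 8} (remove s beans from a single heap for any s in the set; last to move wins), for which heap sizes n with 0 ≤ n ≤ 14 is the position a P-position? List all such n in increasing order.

0, 1, 2, 3, 4, 13, 14

Build the Grundy sequence with g(k) = mex{g(k−s) : s ∈ {5, 7, 8}, s ≤ k}:
k:     0  1  2  3  4  5  6  7  8  9 10 11 12 13 14
g(k):  0  0  0  0  0  1  1  1  1  1  2  2  2  0  0
The P-positions (g = 0) in 0..14 are 0, 1, 2, 3, 4, 13, 14.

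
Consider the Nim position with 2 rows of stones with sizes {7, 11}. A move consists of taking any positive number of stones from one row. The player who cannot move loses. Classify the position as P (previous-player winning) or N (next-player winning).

N-position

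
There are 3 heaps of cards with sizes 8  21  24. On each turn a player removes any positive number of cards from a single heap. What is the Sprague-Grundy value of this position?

Write each in binary and XOR column by column:
  01000  (8)
  10101  (21)
  11000  (24)
  -----
  00101  (5)

5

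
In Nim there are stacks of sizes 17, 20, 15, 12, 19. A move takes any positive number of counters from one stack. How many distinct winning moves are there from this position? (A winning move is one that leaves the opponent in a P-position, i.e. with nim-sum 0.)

In binary:
  10001  (17)
  10100  (20)
  01111  (15)
  01100  (12)
  10011  (19)
  -----
  10101  (21)
The overall nim-sum is X = 21. A stack of size p has a winning move iff p XOR X < p (reduce it to p XOR X).
  17: 17 XOR 21 = 4 < 17 — winning move (to 4).
  20: 20 XOR 21 = 1 < 20 — winning move (to 1).
  15: 15 XOR 21 = 26 ≥ 15 — no move.
  12: 12 XOR 21 = 25 ≥ 12 — no move.
  19: 19 XOR 21 = 6 < 19 — winning move (to 6).
That gives 3 winning moves.

3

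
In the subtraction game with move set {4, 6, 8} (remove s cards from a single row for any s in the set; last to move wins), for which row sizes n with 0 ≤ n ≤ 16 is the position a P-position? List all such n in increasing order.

0, 1, 2, 3, 12, 13, 14, 15

Build the Grundy sequence with g(k) = mex{g(k−s) : s ∈ {4, 6, 8}, s ≤ k}:
k:     0  1  2  3  4  5  6  7  8  9 10 11 12 13 14 15 16
g(k):  0  0  0  0  1  1  1  1  2  2  2  2  0  0  0  0  1
The P-positions (g = 0) in 0..16 are 0, 1, 2, 3, 12, 13, 14, 15.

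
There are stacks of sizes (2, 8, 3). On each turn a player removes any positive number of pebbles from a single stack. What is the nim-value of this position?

9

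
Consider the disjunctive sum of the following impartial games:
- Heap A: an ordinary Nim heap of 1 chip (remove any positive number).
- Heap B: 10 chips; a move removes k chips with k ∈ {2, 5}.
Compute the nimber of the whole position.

0

Heap A is a plain Nim heap of size 1, so its Grundy value is 1.
Build the Grundy sequence for heap B with g(k) = mex{g(k−s) : s ∈ {2, 5}, s ≤ k}:
k:     0  1  2  3  4  5  6  7  8  9 10
g(k):  0  0  1  1  0  2  1  0  0  1  1
So g(10) = 1.
The value of a disjunctive sum is the nim-sum of the parts.
Combined value = 1 ⊕ 1 = 0.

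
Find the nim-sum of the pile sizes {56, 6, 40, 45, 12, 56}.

15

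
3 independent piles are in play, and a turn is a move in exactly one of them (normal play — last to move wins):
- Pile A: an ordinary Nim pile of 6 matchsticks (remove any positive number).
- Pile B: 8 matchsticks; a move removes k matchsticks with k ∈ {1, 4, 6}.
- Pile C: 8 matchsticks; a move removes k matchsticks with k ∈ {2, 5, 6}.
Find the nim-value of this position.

Pile A is a plain Nim pile of size 6, so its Grundy value is 6.
Grundy values for pile B (subtraction set {1, 4, 6}):
g(0) = mex{} = 0
g(1) = mex{0} = 1
g(2) = mex{1} = 0
g(3) = mex{0} = 1
g(4) = mex{0,1} = 2
g(5) = mex{1,2} = 0
g(6) = mex{0} = 1
g(7) = mex{1} = 0
g(8) = mex{0,2} = 1
So g(8) = 1.
Grundy values for pile C (subtraction set {2, 5, 6}):
k:     0  1  2  3  4  5  6  7  8
g(k):  0  0  1  1  0  2  1  3  0
So g(8) = 0.
The value of a disjunctive sum is the nim-sum of the parts.
Combined value = 6 XOR 1 XOR 0 = 7.

7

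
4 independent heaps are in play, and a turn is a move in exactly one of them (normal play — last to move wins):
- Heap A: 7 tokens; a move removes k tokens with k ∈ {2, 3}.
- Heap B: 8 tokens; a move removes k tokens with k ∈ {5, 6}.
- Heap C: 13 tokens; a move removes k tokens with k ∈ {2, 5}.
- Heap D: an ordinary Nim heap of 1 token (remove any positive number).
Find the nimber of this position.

For heap A, compute g(0), g(1), … with moves {2, 3}:
g(0) = mex{} = 0
g(1) = mex{} = 0
g(2) = mex{0} = 1
g(3) = mex{0} = 1
g(4) = mex{0,1} = 2
g(5) = mex{1} = 0
g(6) = mex{1,2} = 0
g(7) = mex{0,2} = 1
So g(7) = 1.
Build the Grundy sequence for heap B with g(k) = mex{g(k−s) : s ∈ {5, 6}, s ≤ k}:
g(0) = mex{} = 0
g(1) = mex{} = 0
g(2) = mex{} = 0
g(3) = mex{} = 0
g(4) = mex{} = 0
g(5) = mex{0} = 1
g(6) = mex{0} = 1
g(7) = mex{0} = 1
g(8) = mex{0} = 1
So g(8) = 1.
Build the Grundy sequence for heap C with g(k) = mex{g(k−s) : s ∈ {2, 5}, s ≤ k}:
k:     0  1  2  3  4  5  6  7  8  9 10 11 12 13
g(k):  0  0  1  1  0  2  1  0  0  1  1  0  2  1
So g(13) = 1.
Heap D is a plain Nim heap of size 1, so its Grundy value is 1.
By the Sprague-Grundy theorem, the Grundy value of a sum of independent games is the XOR of the component values.
Combined value = 1 ⊕ 1 ⊕ 1 ⊕ 1 = 0.

0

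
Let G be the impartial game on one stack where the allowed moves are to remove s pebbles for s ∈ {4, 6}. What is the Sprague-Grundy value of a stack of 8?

2

Compute g(0), g(1), … for moves {4, 6}:
k:     0  1  2  3  4  5  6  7  8
g(k):  0  0  0  0  1  1  1  1  2
So g(8) = 2.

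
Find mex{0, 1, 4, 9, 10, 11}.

The values 0, 1 are all present; 2 is the first non-negative integer missing from the set.

2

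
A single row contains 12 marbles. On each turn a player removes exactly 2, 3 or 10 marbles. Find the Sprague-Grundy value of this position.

0

Grundy values for subtraction set {2, 3, 10}:
g(0) = mex{} = 0
g(1) = mex{} = 0
g(2) = mex{0} = 1
g(3) = mex{0} = 1
g(4) = mex{0,1} = 2
g(5) = mex{1} = 0
g(6) = mex{1,2} = 0
g(7) = mex{0,2} = 1
g(8) = mex{0} = 1
g(9) = mex{0,1} = 2
g(10) = mex{0,1} = 2
g(11) = mex{0,1,2} = 3
g(12) = mex{1,2} = 0
So g(12) = 0.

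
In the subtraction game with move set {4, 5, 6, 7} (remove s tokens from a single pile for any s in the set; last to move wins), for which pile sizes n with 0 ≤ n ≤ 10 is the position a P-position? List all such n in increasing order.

0, 1, 2, 3

Compute g(0), g(1), … for moves {4, 5, 6, 7}:
k:     0  1  2  3  4  5  6  7  8  9 10
g(k):  0  0  0  0  1  1  1  1  2  2  2
The P-positions (g = 0) in 0..10 are 0, 1, 2, 3.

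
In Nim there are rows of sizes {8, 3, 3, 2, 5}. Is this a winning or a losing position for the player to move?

Winning position

In binary:
  1000  (8)
  0011  (3)
  0011  (3)
  0010  (2)
  0101  (5)
  ----
  1111  (15)
The nim-sum is 15 ≠ 0, so this is an N-position: the player to move can win.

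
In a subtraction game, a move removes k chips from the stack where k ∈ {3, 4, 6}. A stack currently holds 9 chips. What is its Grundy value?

Build the Grundy sequence with g(k) = mex{g(k−s) : s ∈ {3, 4, 6}, s ≤ k}:
g(0) = mex{} = 0
g(1) = mex{} = 0
g(2) = mex{} = 0
g(3) = mex{0} = 1
g(4) = mex{0} = 1
g(5) = mex{0} = 1
g(6) = mex{0,1} = 2
g(7) = mex{0,1} = 2
g(8) = mex{0,1} = 2
g(9) = mex{1,2} = 0
So g(9) = 0.

0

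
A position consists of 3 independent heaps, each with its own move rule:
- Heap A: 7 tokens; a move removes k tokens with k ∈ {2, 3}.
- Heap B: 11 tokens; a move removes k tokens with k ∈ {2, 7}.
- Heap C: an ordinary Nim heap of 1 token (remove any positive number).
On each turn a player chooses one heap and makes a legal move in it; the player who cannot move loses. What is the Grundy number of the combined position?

Build the Grundy sequence for heap A with g(k) = mex{g(k−s) : s ∈ {2, 3}, s ≤ k}:
g(0) = mex{} = 0
g(1) = mex{} = 0
g(2) = mex{0} = 1
g(3) = mex{0} = 1
g(4) = mex{0,1} = 2
g(5) = mex{1} = 0
g(6) = mex{1,2} = 0
g(7) = mex{0,2} = 1
So g(7) = 1.
Build the Grundy sequence for heap B with g(k) = mex{g(k−s) : s ∈ {2, 7}, s ≤ k}:
k:     0  1  2  3  4  5  6  7  8  9 10 11
g(k):  0  0  1  1  0  0  1  1  2  0  0  1
So g(11) = 1.
Heap C is a plain Nim heap of size 1, so its Grundy value is 1.
The value of a disjunctive sum is the nim-sum of the parts.
Combined value = 1 ⊕ 1 ⊕ 1 = 1.

1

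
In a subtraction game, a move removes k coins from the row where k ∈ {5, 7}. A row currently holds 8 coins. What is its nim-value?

1

Build the Grundy sequence with g(k) = mex{g(k−s) : s ∈ {5, 7}, s ≤ k}:
k:     0  1  2  3  4  5  6  7  8
g(k):  0  0  0  0  0  1  1  1  1
So g(8) = 1.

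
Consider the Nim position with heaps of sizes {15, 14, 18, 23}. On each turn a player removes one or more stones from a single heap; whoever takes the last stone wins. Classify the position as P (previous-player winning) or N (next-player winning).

N-position

Compute the nim-sum pairwise:
15 XOR 14 = 1
1 XOR 18 = 19
19 XOR 23 = 4
The nim-sum is 4 ≠ 0, so this is an N-position: the player to move can win.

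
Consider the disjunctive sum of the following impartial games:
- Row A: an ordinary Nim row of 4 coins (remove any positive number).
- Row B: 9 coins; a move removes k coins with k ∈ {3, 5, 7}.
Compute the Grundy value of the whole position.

7

Row A is a plain Nim row of size 4, so its Grundy value is 4.
Grundy values for row B (subtraction set {3, 5, 7}):
k:     0  1  2  3  4  5  6  7  8  9
g(k):  0  0  0  1  1  1  2  2  2  3
So g(9) = 3.
By the Sprague-Grundy theorem, the Grundy value of a sum of independent games is the XOR of the component values.
Combined value = 4 ⊕ 3 = 7.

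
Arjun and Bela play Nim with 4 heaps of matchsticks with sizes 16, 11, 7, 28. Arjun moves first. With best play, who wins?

Bela wins

Compute the nim-sum pairwise:
16 ^ 11 = 27
27 ^ 7 = 28
28 ^ 28 = 0
The nim-sum is 0, so this is a P-position: the player to move is in a losing position under optimal play; Arjun is about to move from it and so loses — Bela wins.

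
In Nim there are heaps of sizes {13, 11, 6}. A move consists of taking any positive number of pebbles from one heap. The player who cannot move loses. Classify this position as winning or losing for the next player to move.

Nim-sum: 13 ^ 11 ^ 6 = 0.
The nim-sum is 0, so this is a P-position: the player to move is in a losing position under optimal play.

Losing position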